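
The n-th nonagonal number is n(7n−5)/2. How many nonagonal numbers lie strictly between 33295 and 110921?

81

The n-th nonagonal number is n(7n−5)/2.
Smallest index with value > 33295: n = 98 (giving 33369).
Largest index with value < 110921: n = 178 (giving 110449).
Indices 98 through 178: 81 terms.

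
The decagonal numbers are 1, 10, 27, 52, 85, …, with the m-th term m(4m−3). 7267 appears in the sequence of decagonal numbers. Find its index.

43

Set n(4n−3) = 7267, giving 4n² − 3n − 7267 = 0.
The discriminant is 9 + 16·7267 = 116281, and √116281 = 341.
So n = (3 + 341) / 8 = 344/8 = 43.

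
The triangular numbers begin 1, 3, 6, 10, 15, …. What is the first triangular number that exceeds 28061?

28203

Solve n(n+1)/2 > 28061 for integer n.
The largest n with value ≤ 28061 is 236 (since 27966 ≤ 28061 < 28203), so the first above is n = 237, value 28203.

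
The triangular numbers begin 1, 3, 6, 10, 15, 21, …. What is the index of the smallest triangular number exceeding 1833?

61

Solve n(n+1)/2 > 1833 for integer n.
The largest n with value ≤ 1833 is 60 (since 1830 ≤ 1833 < 1891), so the first above is n = 61, value 1891.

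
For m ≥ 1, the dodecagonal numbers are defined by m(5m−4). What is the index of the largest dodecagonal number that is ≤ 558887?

Solve n(5n−4) ≤ 558887 for integer n.
n = 334 gives 556444 ≤ 558887, while n = 335 gives 559785 > 558887; so the answer is index 334.

334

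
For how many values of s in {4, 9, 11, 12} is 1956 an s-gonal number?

s = 4: P(4, 44) = 1936 and P(4, 45) = 2025; 1956 is not s-gonal.
s = 9: P(9, 24) = 1956. ✓
s = 11: P(11, 21) = 1911 and P(11, 22) = 2101; 1956 is not s-gonal.
s = 12: P(12, 20) = 1920 and P(12, 21) = 2121; 1956 is not s-gonal.
Hits: s ∈ {9} → 1.

1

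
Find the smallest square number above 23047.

Solve n² > 23047 for integer n.
The largest n with value ≤ 23047 is 151 (since 22801 ≤ 23047 < 23104), so the first above is n = 152, value 23104.

23104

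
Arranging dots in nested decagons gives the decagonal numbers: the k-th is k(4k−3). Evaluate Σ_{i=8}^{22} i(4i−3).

Σ i(4i−3) = 4Σi² − 3Σi over i = 8..22.
Σi = 253 − 28 = 225 and Σi² = 3795 − 140 = 3655.
4·3655 − 3·225 = 13945.

13945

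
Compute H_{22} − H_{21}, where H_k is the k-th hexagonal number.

85

Consecutive hexagonal numbers differ by 4n − 3: here 4·22 − 3 = 85.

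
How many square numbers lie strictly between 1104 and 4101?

The n-th square number is n².
Smallest index with value > 1104: n = 34 (giving 1156).
Largest index with value < 4101: n = 64 (giving 4096).
Indices 34 through 64: 31 terms.

31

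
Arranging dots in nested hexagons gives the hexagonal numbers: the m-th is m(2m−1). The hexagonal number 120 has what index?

8

Set n(2n−1) = 120, giving 2n² − n − 120 = 0.
So n = (1 + 31) / 4 = 32/4 = 8.
Check: 8·(2·8 − 1) = 120. ✓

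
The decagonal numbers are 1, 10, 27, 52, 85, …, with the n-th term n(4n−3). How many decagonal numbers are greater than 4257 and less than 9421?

15

The n-th decagonal number is n(4n−3).
Smallest index with value > 4257: n = 34 (giving 4522).
Largest index with value < 9421: n = 48 (giving 9072).
Indices 34 through 48: 15 terms.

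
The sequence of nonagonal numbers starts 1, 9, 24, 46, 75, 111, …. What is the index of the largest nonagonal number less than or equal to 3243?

Solve n(7n−5)/2 ≤ 3243 for integer n.
n = 30 gives 3075 ≤ 3243, while n = 31 gives 3286 > 3243; so the answer is index 30.

30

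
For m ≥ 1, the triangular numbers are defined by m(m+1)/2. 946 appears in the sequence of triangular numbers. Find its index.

43

Set n(n+1)/2 = 946, giving n² + n − 1892 = 0.
The discriminant is 1 + 8·946 = 7569, and √7569 = 87.
So n = (-1 + 87) / 2 = 86/2 = 43.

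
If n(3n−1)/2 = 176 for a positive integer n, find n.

11

Set n(3n−1)/2 = 176, giving 3n² − n − 352 = 0.
The discriminant is 1 + 24·176 = 4225, and √4225 = 65.
So n = (1 + 65) / 6 = 66/6 = 11.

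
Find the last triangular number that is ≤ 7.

Solve n(n+1)/2 ≤ 7 for integer n.
n = 3 gives 6 ≤ 7, while n = 4 gives 10 > 7; so the answer is 6.

6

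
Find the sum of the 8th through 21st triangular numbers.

Σ i(i+1)/2 = (Σi² + Σi) / 2 over i = 8..21.
Σi = 231 − 28 = 203 and Σi² = 3311 − 140 = 3171.
(1·3171 + 1·203) / 2 = 3374/2 = 1687.

1687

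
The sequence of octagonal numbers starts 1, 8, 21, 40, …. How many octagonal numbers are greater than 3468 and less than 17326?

42

The n-th octagonal number is n(3n−2).
Smallest index with value > 3468: n = 35 (giving 3605).
Largest index with value < 17326: n = 76 (giving 17176).
Indices 35 through 76: 42 terms.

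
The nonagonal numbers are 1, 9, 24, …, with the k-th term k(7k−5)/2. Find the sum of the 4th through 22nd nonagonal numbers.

Σ i(7i−5)/2 = (7Σi² − 5Σi) / 2 over i = 4..22.
Σi = 253 − 6 = 247 and Σi² = 3795 − 14 = 3781.
(7·3781 − 5·247) / 2 = 25232/2 = 12616.

12616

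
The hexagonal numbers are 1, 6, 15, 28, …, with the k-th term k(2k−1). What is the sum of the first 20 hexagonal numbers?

5530

Σ i(2i−1) = 2Σi² − Σi over i = 1..20.
Σi = 210 and Σi² = 2870.
2·2870 − 1·210 = 5530.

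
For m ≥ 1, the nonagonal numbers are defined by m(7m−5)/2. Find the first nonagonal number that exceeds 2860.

2871

Solve n(7n−5)/2 > 2860 for integer n.
The largest n with value ≤ 2860 is 28 (since 2674 ≤ 2860 < 2871), so the first above is n = 29, value 2871.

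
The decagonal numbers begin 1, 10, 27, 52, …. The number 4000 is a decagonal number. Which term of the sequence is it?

Set n(4n−3) = 4000, giving 4n² − 3n − 4000 = 0.
The discriminant is 9 + 16·4000 = 64009, and √64009 = 253.
So n = (3 + 253) / 8 = 256/8 = 32.

32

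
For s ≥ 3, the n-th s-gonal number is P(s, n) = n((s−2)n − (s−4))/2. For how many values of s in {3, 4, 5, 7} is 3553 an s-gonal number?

1

s = 3: P(3, 83) = 3486 and P(3, 84) = 3570; 3553 is not s-gonal.
s = 4: P(4, 59) = 3481 and P(4, 60) = 3600; 3553 is not s-gonal.
s = 5: P(5, 48) = 3432 and P(5, 49) = 3577; 3553 is not s-gonal.
s = 7: P(7, 38) = 3553. ✓
Hits: s ∈ {7} → 1.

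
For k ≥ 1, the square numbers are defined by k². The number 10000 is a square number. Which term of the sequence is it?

100

We need n² = 10000, so n = √10000 = 100.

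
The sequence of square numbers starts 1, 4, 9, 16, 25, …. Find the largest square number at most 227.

225

Solve n² ≤ 227 for integer n.
n = 15 gives 225 ≤ 227, while n = 16 gives 256 > 227; so the answer is 225.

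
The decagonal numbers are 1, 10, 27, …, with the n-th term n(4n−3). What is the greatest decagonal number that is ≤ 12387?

Solve n(4n−3) ≤ 12387 for integer n.
n = 56 gives 12376 ≤ 12387, while n = 57 gives 12825 > 12387; so the answer is 12376.

12376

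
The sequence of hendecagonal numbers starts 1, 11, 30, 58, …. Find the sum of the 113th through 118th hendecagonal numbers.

357840

Σ i(9i−7)/2 = (9Σi² − 7Σi) / 2 over i = 113..118.
Σi = 7021 − 6328 = 693 and Σi² = 554659 − 474600 = 80059.
(9·80059 − 7·693) / 2 = 715680/2 = 357840.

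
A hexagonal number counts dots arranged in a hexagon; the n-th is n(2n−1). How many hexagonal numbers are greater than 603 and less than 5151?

The n-th hexagonal number is n(2n−1).
Smallest index with value > 603: n = 18 (giving 630).
Largest index with value < 5151: n = 50 (giving 4950).
Indices 18 through 50: 33 terms.

33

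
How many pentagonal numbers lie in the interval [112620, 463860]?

The n-th pentagonal number is n(3n−1)/2.
Smallest index with value ≥ 112620: n = 275 (giving 113300).
Largest index with value ≤ 463860: n = 556 (giving 463426).
Indices 275 through 556: 282 terms.

282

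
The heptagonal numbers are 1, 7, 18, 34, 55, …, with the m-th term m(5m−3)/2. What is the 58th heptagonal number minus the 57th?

286

Consecutive heptagonal numbers differ by 5n − 4: here 5·58 − 4 = 286.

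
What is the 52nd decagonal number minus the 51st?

409

Consecutive decagonal numbers differ by 8n − 7: here 8·52 − 7 = 409.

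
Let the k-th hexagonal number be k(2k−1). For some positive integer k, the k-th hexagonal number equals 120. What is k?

Set n(2n−1) = 120, giving 2n² − n − 120 = 0.
So n = (1 + 31) / 4 = 32/4 = 8.

8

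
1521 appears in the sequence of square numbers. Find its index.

39

We need n² = 1521, so n = √1521 = 39.
Check: 39² = 1521. ✓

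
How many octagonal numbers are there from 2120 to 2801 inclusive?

4

The n-th octagonal number is n(3n−2).
Smallest index with value ≥ 2120: n = 27 (giving 2133).
Largest index with value ≤ 2801: n = 30 (giving 2640).
Indices 27 through 30: 4 terms.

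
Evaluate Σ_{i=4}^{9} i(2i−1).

Σ i(2i−1) = 2Σi² − Σi over i = 4..9.
Σi = 45 − 6 = 39 and Σi² = 285 − 14 = 271.
2·271 − 1·39 = 503.

503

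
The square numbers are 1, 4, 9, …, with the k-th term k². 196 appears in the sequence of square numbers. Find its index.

We need n² = 196, so n = √196 = 14.
Check: 14² = 196. ✓

14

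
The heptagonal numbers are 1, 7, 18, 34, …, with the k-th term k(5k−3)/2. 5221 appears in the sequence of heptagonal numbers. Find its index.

Set n(5n−3)/2 = 5221, giving 5n² − 3n − 10442 = 0.
The discriminant is 9 + 40·5221 = 208849, and √208849 = 457.
So n = (3 + 457) / 10 = 460/10 = 46.
Check: 46·(5·46 − 3)/2 = 5221. ✓

46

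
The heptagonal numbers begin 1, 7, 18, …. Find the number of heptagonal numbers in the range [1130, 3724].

17

The n-th heptagonal number is n(5n−3)/2.
Smallest index with value ≥ 1130: n = 22 (giving 1177).
Largest index with value ≤ 3724: n = 38 (giving 3553).
Indices 22 through 38: 17 terms.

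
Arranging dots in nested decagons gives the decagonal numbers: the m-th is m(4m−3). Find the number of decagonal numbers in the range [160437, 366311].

102

The n-th decagonal number is n(4n−3).
Smallest index with value ≥ 160437: n = 201 (giving 161001).
Largest index with value ≤ 366311: n = 302 (giving 363910).
Indices 201 through 302: 102 terms.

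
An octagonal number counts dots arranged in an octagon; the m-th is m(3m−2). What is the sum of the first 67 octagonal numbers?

Σ i(3i−2) = 3Σi² − 2Σi over i = 1..67.
Σi = 2278 and Σi² = 102510.
3·102510 − 2·2278 = 302974.

302974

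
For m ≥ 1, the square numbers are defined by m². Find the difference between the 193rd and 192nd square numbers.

385

n² − (n−1)² = 2n − 1, so 193² − 192² = 2·193 − 1 = 385.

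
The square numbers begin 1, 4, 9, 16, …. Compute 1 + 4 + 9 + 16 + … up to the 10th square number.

Σ_{i=1}^{10} i² = 10·11·21/6 = 385.

385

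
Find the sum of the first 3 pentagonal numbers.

18

Σ i(3i−1)/2 = (3Σi² − Σi) / 2 over i = 1..3.
Σi = 6 and Σi² = 14.
(3·14 − 1·6) / 2 = 36/2 = 18.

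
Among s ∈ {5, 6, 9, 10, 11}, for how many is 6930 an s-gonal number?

1

s = 5: P(5, 68) = 6902 and P(5, 69) = 7107; 6930 is not s-gonal.
s = 6: P(6, 59) = 6903 and P(6, 60) = 7140; 6930 is not s-gonal.
s = 9: P(9, 44) = 6666 and P(9, 45) = 6975; 6930 is not s-gonal.
s = 10: P(10, 42) = 6930. ✓
s = 11: P(11, 39) = 6708 and P(11, 40) = 7060; 6930 is not s-gonal.
Hits: s ∈ {10} → 1.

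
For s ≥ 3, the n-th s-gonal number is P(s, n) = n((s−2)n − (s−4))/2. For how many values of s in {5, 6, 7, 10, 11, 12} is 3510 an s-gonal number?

1

s = 5: P(5, 48) = 3432 and P(5, 49) = 3577; 3510 is not s-gonal.
s = 6: P(6, 42) = 3486 and P(6, 43) = 3655; 3510 is not s-gonal.
s = 7: P(7, 37) = 3367 and P(7, 38) = 3553; 3510 is not s-gonal.
s = 10: P(10, 30) = 3510. ✓
s = 11: P(11, 28) = 3430 and P(11, 29) = 3683; 3510 is not s-gonal.
s = 12: P(12, 26) = 3276 and P(12, 27) = 3537; 3510 is not s-gonal.
Hits: s ∈ {10} → 1.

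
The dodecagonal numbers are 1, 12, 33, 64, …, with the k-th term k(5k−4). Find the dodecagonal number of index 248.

306528

The 248th dodecagonal number is n(5n−4) with n = 248.
248·(5·248 − 4) = 248·1236 = 306528.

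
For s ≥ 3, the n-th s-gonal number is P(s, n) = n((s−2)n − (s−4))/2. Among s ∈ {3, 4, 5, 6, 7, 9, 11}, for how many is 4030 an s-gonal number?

s = 3: P(3, 89) = 4005 and P(3, 90) = 4095; 4030 is not s-gonal.
s = 4: P(4, 63) = 3969 and P(4, 64) = 4096; 4030 is not s-gonal.
s = 5: P(5, 52) = 4030. ✓
s = 6: P(6, 45) = 4005 and P(6, 46) = 4186; 4030 is not s-gonal.
s = 7: P(7, 40) = 3940 and P(7, 41) = 4141; 4030 is not s-gonal.
s = 9: P(9, 34) = 3961 and P(9, 35) = 4200; 4030 is not s-gonal.
s = 11: P(11, 30) = 3945 and P(11, 31) = 4216; 4030 is not s-gonal.
Hits: s ∈ {5} → 1.

1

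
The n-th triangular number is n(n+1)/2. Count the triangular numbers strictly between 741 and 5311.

The n-th triangular number is n(n+1)/2.
Smallest index with value > 741: n = 39 (giving 780).
Largest index with value < 5311: n = 102 (giving 5253).
Indices 39 through 102: 64 terms.

64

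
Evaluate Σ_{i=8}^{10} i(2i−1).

463

Σ i(2i−1) = 2Σi² − Σi over i = 8..10.
Σi = 55 − 28 = 27 and Σi² = 385 − 140 = 245.
2·245 − 1·27 = 463.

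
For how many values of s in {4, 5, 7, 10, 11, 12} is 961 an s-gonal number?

s = 4: P(4, 31) = 961. ✓
s = 5: P(5, 25) = 925 and P(5, 26) = 1001; 961 is not s-gonal.
s = 7: P(7, 19) = 874 and P(7, 20) = 970; 961 is not s-gonal.
s = 10: P(10, 15) = 855 and P(10, 16) = 976; 961 is not s-gonal.
s = 11: P(11, 15) = 960 and P(11, 16) = 1096; 961 is not s-gonal.
s = 12: P(12, 14) = 924 and P(12, 15) = 1065; 961 is not s-gonal.
Hits: s ∈ {4} → 1.

1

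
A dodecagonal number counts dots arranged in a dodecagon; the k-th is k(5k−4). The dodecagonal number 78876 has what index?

Set n(5n−4) = 78876, giving 5n² − 4n − 78876 = 0.
The discriminant is 16 + 20·78876 = 1577536, and √1577536 = 1256.
So n = (4 + 1256) / 10 = 1260/10 = 126.
Check: 126·(5·126 − 4) = 78876. ✓

126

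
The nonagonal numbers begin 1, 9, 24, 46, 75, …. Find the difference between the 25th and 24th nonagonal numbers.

Consecutive nonagonal numbers differ by 7n − 6: here 7·25 − 6 = 169.

169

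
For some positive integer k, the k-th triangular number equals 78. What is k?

Set n(n+1)/2 = 78, giving n² + n − 156 = 0.
The discriminant is 1 + 8·78 = 625, and √625 = 25.
So n = (-1 + 25) / 2 = 24/2 = 12.

12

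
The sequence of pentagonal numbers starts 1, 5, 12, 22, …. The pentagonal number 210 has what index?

Set n(3n−1)/2 = 210, giving 3n² − n − 420 = 0.
The discriminant is 1 + 24·210 = 5041, and √5041 = 71.
So n = (1 + 71) / 6 = 72/6 = 12.

12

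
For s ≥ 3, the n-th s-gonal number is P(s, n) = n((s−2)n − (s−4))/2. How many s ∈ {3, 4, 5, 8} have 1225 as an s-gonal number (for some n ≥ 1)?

s = 3: P(3, 49) = 1225. ✓
s = 4: P(4, 35) = 1225. ✓
s = 5: P(5, 28) = 1162 and P(5, 29) = 1247; 1225 is not s-gonal.
s = 8: P(8, 20) = 1160 and P(8, 21) = 1281; 1225 is not s-gonal.
Hits: s ∈ {3, 4} → 2.

2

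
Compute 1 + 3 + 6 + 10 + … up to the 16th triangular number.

816

Σ i(i+1)/2 = (Σi² + Σi) / 2 over i = 1..16.
Σi = 136 and Σi² = 1496.
(1·1496 + 1·136) / 2 = 1632/2 = 816.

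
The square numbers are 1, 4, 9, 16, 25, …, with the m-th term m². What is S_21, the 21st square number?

441

21² = 441.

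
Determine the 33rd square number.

1089

The 33rd square number is n² with n = 33.
33² = 1089.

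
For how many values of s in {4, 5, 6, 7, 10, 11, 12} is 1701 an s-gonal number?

1

s = 4: P(4, 41) = 1681 and P(4, 42) = 1764; 1701 is not s-gonal.
s = 5: P(5, 33) = 1617 and P(5, 34) = 1717; 1701 is not s-gonal.
s = 6: P(6, 29) = 1653 and P(6, 30) = 1770; 1701 is not s-gonal.
s = 7: P(7, 26) = 1651 and P(7, 27) = 1782; 1701 is not s-gonal.
s = 10: P(10, 21) = 1701. ✓
s = 11: P(11, 19) = 1558 and P(11, 20) = 1730; 1701 is not s-gonal.
s = 12: P(12, 18) = 1548 and P(12, 19) = 1729; 1701 is not s-gonal.
Hits: s ∈ {10} → 1.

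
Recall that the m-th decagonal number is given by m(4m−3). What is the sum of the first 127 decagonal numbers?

Σ i(4i−3) = 4Σi² − 3Σi over i = 1..127.
Σi = 8128 and Σi² = 690880.
4·690880 − 3·8128 = 2739136.

2739136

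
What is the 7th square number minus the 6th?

n² − (n−1)² = 2n − 1, so 7² − 6² = 2·7 − 1 = 13.

13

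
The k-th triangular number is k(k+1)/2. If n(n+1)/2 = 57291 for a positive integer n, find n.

338

Set n(n+1)/2 = 57291, giving n² + n − 114582 = 0.
So n = (-1 + 677) / 2 = 676/2 = 338.
Check: 338·339/2 = 57291. ✓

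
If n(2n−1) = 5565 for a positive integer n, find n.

53

Set n(2n−1) = 5565, giving 2n² − n − 5565 = 0.
The discriminant is 1 + 8·5565 = 44521, and √44521 = 211.
So n = (1 + 211) / 4 = 212/4 = 53.
Check: 53·(2·53 − 1) = 5565. ✓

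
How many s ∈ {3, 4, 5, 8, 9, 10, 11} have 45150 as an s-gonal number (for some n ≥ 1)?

s = 3: P(3, 300) = 45150. ✓
s = 4: P(4, 212) = 44944 and P(4, 213) = 45369; 45150 is not s-gonal.
s = 5: P(5, 173) = 44807 and P(5, 174) = 45327; 45150 is not s-gonal.
s = 8: P(8, 123) = 45141 and P(8, 124) = 45880; 45150 is not s-gonal.
s = 9: P(9, 113) = 44409 and P(9, 114) = 45201; 45150 is not s-gonal.
s = 10: P(10, 106) = 44626 and P(10, 107) = 45475; 45150 is not s-gonal.
s = 11: P(11, 100) = 44650 and P(11, 101) = 45551; 45150 is not s-gonal.
Hits: s ∈ {3} → 1.

1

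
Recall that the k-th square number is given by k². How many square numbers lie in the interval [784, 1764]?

15

The n-th square number is n².
Smallest index with value ≥ 784: n = 28 (giving 784).
Largest index with value ≤ 1764: n = 42 (giving 1764).
Indices 28 through 42: 15 terms.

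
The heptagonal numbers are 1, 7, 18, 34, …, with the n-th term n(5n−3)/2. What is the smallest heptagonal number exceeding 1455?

1525

Solve n(5n−3)/2 > 1455 for integer n.
The largest n with value ≤ 1455 is 24 (since 1404 ≤ 1455 < 1525), so the first above is n = 25, value 1525.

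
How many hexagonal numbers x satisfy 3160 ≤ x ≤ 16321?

51

The n-th hexagonal number is n(2n−1).
Smallest index with value ≥ 3160: n = 40 (giving 3160).
Largest index with value ≤ 16321: n = 90 (giving 16110).
Indices 40 through 90: 51 terms.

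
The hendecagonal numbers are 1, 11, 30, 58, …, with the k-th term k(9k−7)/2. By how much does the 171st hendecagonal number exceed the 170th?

Consecutive hendecagonal numbers differ by 9n − 8: here 9·171 − 8 = 1531.

1531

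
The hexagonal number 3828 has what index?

44

Set n(2n−1) = 3828, giving 2n² − n − 3828 = 0.
So n = (1 + 175) / 4 = 176/4 = 44.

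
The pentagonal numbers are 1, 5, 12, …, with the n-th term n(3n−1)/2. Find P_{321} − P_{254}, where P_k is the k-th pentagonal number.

321·(3·321 − 1)/2 = 154401 and 254·(3·254 − 1)/2 = 96647.
Difference: 154401 − 96647 = 57754.

57754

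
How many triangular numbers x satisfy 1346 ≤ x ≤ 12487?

The n-th triangular number is n(n+1)/2.
Smallest index with value ≥ 1346: n = 52 (giving 1378).
Largest index with value ≤ 12487: n = 157 (giving 12403).
Indices 52 through 157: 106 terms.

106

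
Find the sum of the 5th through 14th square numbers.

985

Σ_{i=5}^{14} i² = 1015 − 30 = 985.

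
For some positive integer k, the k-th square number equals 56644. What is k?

238

We need n² = 56644, so n = √56644 = 238.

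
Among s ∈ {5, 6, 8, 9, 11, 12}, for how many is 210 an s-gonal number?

1

s = 5: P(5, 12) = 210. ✓
s = 6: P(6, 10) = 190 and P(6, 11) = 231; 210 is not s-gonal.
s = 8: P(8, 8) = 176 and P(8, 9) = 225; 210 is not s-gonal.
s = 9: P(9, 8) = 204 and P(9, 9) = 261; 210 is not s-gonal.
s = 11: P(11, 7) = 196 and P(11, 8) = 260; 210 is not s-gonal.
s = 12: P(12, 6) = 156 and P(12, 7) = 217; 210 is not s-gonal.
Hits: s ∈ {5} → 1.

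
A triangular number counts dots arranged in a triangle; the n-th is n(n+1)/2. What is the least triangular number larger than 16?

Solve n(n+1)/2 > 16 for integer n.
The largest n with value ≤ 16 is 5 (since 15 ≤ 16 < 21), so the first above is n = 6, value 21.

21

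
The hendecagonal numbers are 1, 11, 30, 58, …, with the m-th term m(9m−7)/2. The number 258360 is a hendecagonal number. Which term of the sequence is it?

Set n(9n−7)/2 = 258360, giving 9n² − 7n − 516720 = 0.
The discriminant is 49 + 72·258360 = 18601969, and √18601969 = 4313.
So n = (7 + 4313) / 18 = 4320/18 = 240.
Check: 240·(9·240 − 7)/2 = 258360. ✓

240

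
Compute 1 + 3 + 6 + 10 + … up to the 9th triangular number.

Σ i(i+1)/2 = (Σi² + Σi) / 2 over i = 1..9.
Σi = 45 and Σi² = 285.
(1·285 + 1·45) / 2 = 330/2 = 165.

165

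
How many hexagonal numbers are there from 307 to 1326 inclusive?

14

The n-th hexagonal number is n(2n−1).
Smallest index with value ≥ 307: n = 13 (giving 325).
Largest index with value ≤ 1326: n = 26 (giving 1326).
Indices 13 through 26: 14 terms.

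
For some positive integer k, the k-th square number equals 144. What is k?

12

We need n² = 144, so n = √144 = 12.
Check: 12² = 144. ✓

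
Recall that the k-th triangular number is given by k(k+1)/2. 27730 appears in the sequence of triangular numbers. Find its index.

235

Set n(n+1)/2 = 27730, giving n² + n − 55460 = 0.
The discriminant is 1 + 8·27730 = 221841, and √221841 = 471.
So n = (-1 + 471) / 2 = 470/2 = 235.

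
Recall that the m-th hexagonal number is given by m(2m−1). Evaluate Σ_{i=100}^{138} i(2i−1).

1109797

Σ i(2i−1) = 2Σi² − Σi over i = 100..138.
Σi = 9591 − 4950 = 4641 and Σi² = 885569 − 328350 = 557219.
2·557219 − 1·4641 = 1109797.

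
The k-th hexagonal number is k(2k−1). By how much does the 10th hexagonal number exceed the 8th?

10·(2·10 − 1) = 190 and 8·(2·8 − 1) = 120.
Difference: 190 − 120 = 70.

70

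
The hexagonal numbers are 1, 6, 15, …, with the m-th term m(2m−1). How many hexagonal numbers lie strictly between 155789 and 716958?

319

The n-th hexagonal number is n(2n−1).
Smallest index with value > 155789: n = 280 (giving 156520).
Largest index with value < 716958: n = 598 (giving 714610).
Indices 280 through 598: 319 terms.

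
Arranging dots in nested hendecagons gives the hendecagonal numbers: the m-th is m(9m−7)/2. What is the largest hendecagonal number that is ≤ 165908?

Solve n(9n−7)/2 ≤ 165908 for integer n.
n = 192 gives 165216 ≤ 165908, while n = 193 gives 166945 > 165908; so the answer is 165216.

165216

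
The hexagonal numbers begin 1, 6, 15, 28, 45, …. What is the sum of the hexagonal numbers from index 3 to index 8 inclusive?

365

Σ i(2i−1) = 2Σi² − Σi over i = 3..8.
Σi = 36 − 3 = 33 and Σi² = 204 − 5 = 199.
2·199 − 1·33 = 365.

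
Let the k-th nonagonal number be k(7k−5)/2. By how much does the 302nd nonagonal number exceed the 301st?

2108

Consecutive nonagonal numbers differ by 7n − 6: here 7·302 − 6 = 2108.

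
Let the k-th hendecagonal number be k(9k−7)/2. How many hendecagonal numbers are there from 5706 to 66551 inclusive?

The n-th hendecagonal number is n(9n−7)/2.
Smallest index with value ≥ 5706: n = 36 (giving 5706).
Largest index with value ≤ 66551: n = 122 (giving 66551).
Indices 36 through 122: 87 terms.

87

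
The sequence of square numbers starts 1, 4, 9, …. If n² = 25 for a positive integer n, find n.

5

We need n² = 25, so n = √25 = 5.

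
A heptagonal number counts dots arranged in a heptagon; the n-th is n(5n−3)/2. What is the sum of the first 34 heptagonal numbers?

33320

Σ i(5i−3)/2 = (5Σi² − 3Σi) / 2 over i = 1..34.
Σi = 595 and Σi² = 13685.
(5·13685 − 3·595) / 2 = 66640/2 = 33320.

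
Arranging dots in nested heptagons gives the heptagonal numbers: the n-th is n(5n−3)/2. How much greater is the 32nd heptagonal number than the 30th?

32·(5·32 − 3)/2 = 2512 and 30·(5·30 − 3)/2 = 2205.
Difference: 2512 − 2205 = 307.

307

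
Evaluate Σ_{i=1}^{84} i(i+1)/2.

Σ i(i+1)/2 = (Σi² + Σi) / 2 over i = 1..84.
Σi = 3570 and Σi² = 201110.
(1·201110 + 1·3570) / 2 = 204680/2 = 102340.

102340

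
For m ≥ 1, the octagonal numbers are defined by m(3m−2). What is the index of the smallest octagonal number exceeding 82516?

167

Solve n(3n−2) > 82516 for integer n.
The largest n with value ≤ 82516 is 166 (since 82336 ≤ 82516 < 83333), so the first above is n = 167, value 83333.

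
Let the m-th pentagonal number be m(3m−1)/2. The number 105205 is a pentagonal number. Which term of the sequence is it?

Set n(3n−1)/2 = 105205, giving 3n² − n − 210410 = 0.
So n = (1 + 1589) / 6 = 1590/6 = 265.

265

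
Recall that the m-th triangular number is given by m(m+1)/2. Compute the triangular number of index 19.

The 19th triangular number is n(n+1)/2 with n = 19.
19·20/2 = 380/2 = 190.

190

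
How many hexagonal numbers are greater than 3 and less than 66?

4

The n-th hexagonal number is n(2n−1).
Smallest index with value > 3: n = 2 (giving 6).
Largest index with value < 66: n = 5 (giving 45).
Indices 2 through 5: 4 terms.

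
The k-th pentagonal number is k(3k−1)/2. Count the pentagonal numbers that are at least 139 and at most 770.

The n-th pentagonal number is n(3n−1)/2.
Smallest index with value ≥ 139: n = 10 (giving 145).
Largest index with value ≤ 770: n = 22 (giving 715).
Indices 10 through 22: 13 terms.

13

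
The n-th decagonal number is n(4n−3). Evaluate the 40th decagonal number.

6280

The 40th decagonal number is n(4n−3) with n = 40.
40·(4·40 − 3) = 40·157 = 6280.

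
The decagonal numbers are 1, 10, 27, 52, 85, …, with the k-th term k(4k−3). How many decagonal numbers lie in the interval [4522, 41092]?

The n-th decagonal number is n(4n−3).
Smallest index with value ≥ 4522: n = 34 (giving 4522).
Largest index with value ≤ 41092: n = 101 (giving 40501).
Indices 34 through 101: 68 terms.

68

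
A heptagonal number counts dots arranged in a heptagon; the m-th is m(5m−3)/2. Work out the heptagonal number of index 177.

The 177th heptagonal number is n(5n−3)/2 with n = 177.
177·(5·177 − 3)/2 = 177·882/2 = 177·441 = 78057.

78057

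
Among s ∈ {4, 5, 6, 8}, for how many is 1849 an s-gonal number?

1

s = 4: P(4, 43) = 1849. ✓
s = 5: P(5, 35) = 1820 and P(5, 36) = 1926; 1849 is not s-gonal.
s = 6: P(6, 30) = 1770 and P(6, 31) = 1891; 1849 is not s-gonal.
s = 8: P(8, 25) = 1825 and P(8, 26) = 1976; 1849 is not s-gonal.
Hits: s ∈ {4} → 1.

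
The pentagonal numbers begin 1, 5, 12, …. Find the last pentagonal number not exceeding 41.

Solve n(3n−1)/2 ≤ 41 for integer n.
n = 5 gives 35 ≤ 41, while n = 6 gives 51 > 41; so the answer is 35.

35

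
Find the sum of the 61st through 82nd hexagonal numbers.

225137

Σ i(2i−1) = 2Σi² − Σi over i = 61..82.
Σi = 3403 − 1830 = 1573 and Σi² = 187165 − 73810 = 113355.
2·113355 − 1·1573 = 225137.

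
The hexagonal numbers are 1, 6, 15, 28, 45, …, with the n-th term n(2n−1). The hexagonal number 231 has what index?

11

Set n(2n−1) = 231, giving 2n² − n − 231 = 0.
So n = (1 + 43) / 4 = 44/4 = 11.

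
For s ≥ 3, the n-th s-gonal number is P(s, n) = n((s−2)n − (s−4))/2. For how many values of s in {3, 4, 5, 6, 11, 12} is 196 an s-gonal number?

2

s = 3: P(3, 19) = 190 and P(3, 20) = 210; 196 is not s-gonal.
s = 4: P(4, 14) = 196. ✓
s = 5: P(5, 11) = 176 and P(5, 12) = 210; 196 is not s-gonal.
s = 6: P(6, 10) = 190 and P(6, 11) = 231; 196 is not s-gonal.
s = 11: P(11, 7) = 196. ✓
s = 12: P(12, 6) = 156 and P(12, 7) = 217; 196 is not s-gonal.
Hits: s ∈ {4, 11} → 2.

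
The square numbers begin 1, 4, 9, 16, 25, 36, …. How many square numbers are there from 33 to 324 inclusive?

13

The n-th square number is n².
Smallest index with value ≥ 33: n = 6 (giving 36).
Largest index with value ≤ 324: n = 18 (giving 324).
Indices 6 through 18: 13 terms.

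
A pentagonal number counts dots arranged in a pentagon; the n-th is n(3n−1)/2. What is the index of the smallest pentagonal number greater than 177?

12

Solve n(3n−1)/2 > 177 for integer n.
The largest n with value ≤ 177 is 11 (since 176 ≤ 177 < 210), so the first above is n = 12, value 210.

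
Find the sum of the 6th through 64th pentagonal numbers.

Σ i(3i−1)/2 = (3Σi² − Σi) / 2 over i = 6..64.
Σi = 2080 − 15 = 2065 and Σi² = 89440 − 55 = 89385.
(3·89385 − 1·2065) / 2 = 266090/2 = 133045.

133045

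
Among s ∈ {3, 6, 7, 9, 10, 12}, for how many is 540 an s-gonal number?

2

s = 3: P(3, 32) = 528 and P(3, 33) = 561; 540 is not s-gonal.
s = 6: P(6, 16) = 496 and P(6, 17) = 561; 540 is not s-gonal.
s = 7: P(7, 15) = 540. ✓
s = 9: P(9, 12) = 474 and P(9, 13) = 559; 540 is not s-gonal.
s = 10: P(10, 12) = 540. ✓
s = 12: P(12, 10) = 460 and P(12, 11) = 561; 540 is not s-gonal.
Hits: s ∈ {7, 10} → 2.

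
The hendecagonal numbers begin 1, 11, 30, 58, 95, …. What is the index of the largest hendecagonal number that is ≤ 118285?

162

Solve n(9n−7)/2 ≤ 118285 for integer n.
n = 162 gives 117531 ≤ 118285, while n = 163 gives 118990 > 118285; so the answer is index 162.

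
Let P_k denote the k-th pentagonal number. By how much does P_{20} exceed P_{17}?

165

20·(3·20 − 1)/2 = 590 and 17·(3·17 − 1)/2 = 425.
Difference: 590 − 425 = 165.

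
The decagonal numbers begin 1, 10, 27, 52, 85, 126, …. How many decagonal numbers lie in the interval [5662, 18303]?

The n-th decagonal number is n(4n−3).
Smallest index with value ≥ 5662: n = 38 (giving 5662).
Largest index with value ≤ 18303: n = 68 (giving 18292).
Indices 38 through 68: 31 terms.

31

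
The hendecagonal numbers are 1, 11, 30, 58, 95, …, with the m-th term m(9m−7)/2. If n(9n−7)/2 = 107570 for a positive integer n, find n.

155

Set n(9n−7)/2 = 107570, giving 9n² − 7n − 215140 = 0.
The discriminant is 49 + 72·107570 = 7745089, and √7745089 = 2783.
So n = (7 + 2783) / 18 = 2790/18 = 155.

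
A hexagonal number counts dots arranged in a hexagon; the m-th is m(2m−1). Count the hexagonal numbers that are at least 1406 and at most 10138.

45

The n-th hexagonal number is n(2n−1).
Smallest index with value ≥ 1406: n = 27 (giving 1431).
Largest index with value ≤ 10138: n = 71 (giving 10011).
Indices 27 through 71: 45 terms.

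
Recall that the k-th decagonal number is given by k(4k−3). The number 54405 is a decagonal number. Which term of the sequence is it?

117

Set n(4n−3) = 54405, giving 4n² − 3n − 54405 = 0.
The discriminant is 9 + 16·54405 = 870489, and √870489 = 933.
So n = (3 + 933) / 8 = 936/8 = 117.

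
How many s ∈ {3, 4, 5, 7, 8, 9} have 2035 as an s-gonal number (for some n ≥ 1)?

s = 3: P(3, 63) = 2016 and P(3, 64) = 2080; 2035 is not s-gonal.
s = 4: P(4, 45) = 2025 and P(4, 46) = 2116; 2035 is not s-gonal.
s = 5: P(5, 37) = 2035. ✓
s = 7: P(7, 28) = 1918 and P(7, 29) = 2059; 2035 is not s-gonal.
s = 8: P(8, 26) = 1976 and P(8, 27) = 2133; 2035 is not s-gonal.
s = 9: P(9, 24) = 1956 and P(9, 25) = 2125; 2035 is not s-gonal.
Hits: s ∈ {5} → 1.

1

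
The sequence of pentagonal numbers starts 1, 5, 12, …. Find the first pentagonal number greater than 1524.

Solve n(3n−1)/2 > 1524 for integer n.
The largest n with value ≤ 1524 is 32 (since 1520 ≤ 1524 < 1617), so the first above is n = 33, value 1617.

1617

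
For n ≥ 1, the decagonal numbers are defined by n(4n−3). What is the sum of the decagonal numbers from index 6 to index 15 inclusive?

Σ i(4i−3) = 4Σi² − 3Σi over i = 6..15.
Σi = 120 − 15 = 105 and Σi² = 1240 − 55 = 1185.
4·1185 − 3·105 = 4425.

4425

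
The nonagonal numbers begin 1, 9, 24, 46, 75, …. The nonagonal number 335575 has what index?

Set n(7n−5)/2 = 335575, giving 7n² − 5n − 671150 = 0.
The discriminant is 25 + 56·335575 = 18792225, and √18792225 = 4335.
So n = (5 + 4335) / 14 = 4340/14 = 310.
Check: 310·(7·310 − 5)/2 = 335575. ✓

310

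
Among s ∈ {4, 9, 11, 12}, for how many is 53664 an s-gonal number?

s = 4: P(4, 231) = 53361 and P(4, 232) = 53824; 53664 is not s-gonal.
s = 9: P(9, 124) = 53506 and P(9, 125) = 54375; 53664 is not s-gonal.
s = 11: P(11, 109) = 53083 and P(11, 110) = 54065; 53664 is not s-gonal.
s = 12: P(12, 104) = 53664. ✓
Hits: s ∈ {12} → 1.

1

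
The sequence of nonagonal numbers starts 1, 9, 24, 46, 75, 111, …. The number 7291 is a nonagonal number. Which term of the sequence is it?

Set n(7n−5)/2 = 7291, giving 7n² − 5n − 14582 = 0.
The discriminant is 25 + 56·7291 = 408321, and √408321 = 639.
So n = (5 + 639) / 14 = 644/14 = 46.

46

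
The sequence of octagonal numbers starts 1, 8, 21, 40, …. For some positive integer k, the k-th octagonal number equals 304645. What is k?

319

Set n(3n−2) = 304645, giving 3n² − 2n − 304645 = 0.
The discriminant is 4 + 12·304645 = 3655744, and √3655744 = 1912.
So n = (2 + 1912) / 6 = 1914/6 = 319.
Check: 319·(3·319 − 2) = 304645. ✓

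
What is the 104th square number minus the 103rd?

207

n² − (n−1)² = 2n − 1, so 104² − 103² = 2·104 − 1 = 207.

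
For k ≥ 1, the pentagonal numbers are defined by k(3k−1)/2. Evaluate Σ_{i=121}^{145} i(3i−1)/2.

Σ i(3i−1)/2 = (3Σi² − Σi) / 2 over i = 121..145.
Σi = 10585 − 7260 = 3325 and Σi² = 1026745 − 583220 = 443525.
(3·443525 − 1·3325) / 2 = 1327250/2 = 663625.

663625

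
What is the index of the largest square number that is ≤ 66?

8

Solve n² ≤ 66 for integer n.
n = 8 gives 64 ≤ 66, while n = 9 gives 81 > 66; so the answer is index 8.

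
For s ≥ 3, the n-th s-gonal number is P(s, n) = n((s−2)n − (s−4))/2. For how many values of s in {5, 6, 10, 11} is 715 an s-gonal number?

2

s = 5: P(5, 22) = 715. ✓
s = 6: P(6, 19) = 703 and P(6, 20) = 780; 715 is not s-gonal.
s = 10: P(10, 13) = 637 and P(10, 14) = 742; 715 is not s-gonal.
s = 11: P(11, 13) = 715. ✓
Hits: s ∈ {5, 11} → 2.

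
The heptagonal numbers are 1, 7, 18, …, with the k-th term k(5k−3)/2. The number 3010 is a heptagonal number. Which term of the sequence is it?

35

Set n(5n−3)/2 = 3010, giving 5n² − 3n − 6020 = 0.
So n = (3 + 347) / 10 = 350/10 = 35.
Check: 35·(5·35 − 3)/2 = 3010. ✓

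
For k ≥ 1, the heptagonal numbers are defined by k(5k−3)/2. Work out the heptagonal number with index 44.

4774

The 44th heptagonal number is n(5n−3)/2 with n = 44.
44·(5·44 − 3)/2 = 44·217/2 = 4774.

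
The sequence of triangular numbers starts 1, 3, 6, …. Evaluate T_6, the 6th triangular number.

21

The 6th triangular number is n(n+1)/2 with n = 6.
6·7/2 = 42/2 = 21.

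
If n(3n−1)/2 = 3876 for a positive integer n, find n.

Set n(3n−1)/2 = 3876, giving 3n² − n − 7752 = 0.
So n = (1 + 305) / 6 = 306/6 = 51.

51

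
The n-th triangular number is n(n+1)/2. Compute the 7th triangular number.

28

7·8/2 = 56/2 = 28.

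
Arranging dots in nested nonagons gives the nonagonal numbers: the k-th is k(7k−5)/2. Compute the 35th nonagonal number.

4200

35·(7·35 − 5)/2 = 35·240/2 = 35·120 = 4200.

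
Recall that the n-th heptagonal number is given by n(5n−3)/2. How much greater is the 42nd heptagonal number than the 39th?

42·(5·42 − 3)/2 = 4347 and 39·(5·39 − 3)/2 = 3744.
Difference: 4347 − 3744 = 603.

603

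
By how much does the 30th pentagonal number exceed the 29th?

Consecutive pentagonal numbers differ by 3n − 2: here 3·30 − 2 = 88.

88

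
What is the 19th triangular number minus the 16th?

54

19·20/2 = 190 and 16·17/2 = 136.
Difference: 190 − 136 = 54.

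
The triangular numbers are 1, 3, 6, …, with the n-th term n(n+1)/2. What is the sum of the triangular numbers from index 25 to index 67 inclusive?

49794

Σ i(i+1)/2 = (Σi² + Σi) / 2 over i = 25..67.
Σi = 2278 − 300 = 1978 and Σi² = 102510 − 4900 = 97610.
(1·97610 + 1·1978) / 2 = 99588/2 = 49794.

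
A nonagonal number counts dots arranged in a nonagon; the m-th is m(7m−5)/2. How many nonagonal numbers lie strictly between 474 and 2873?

17

The n-th nonagonal number is n(7n−5)/2.
Smallest index with value > 474: n = 13 (giving 559).
Largest index with value < 2873: n = 29 (giving 2871).
Indices 13 through 29: 17 terms.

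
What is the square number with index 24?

576

The 24th square number is n² with n = 24.
24² = 576.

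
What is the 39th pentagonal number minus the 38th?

115

Consecutive pentagonal numbers differ by 3n − 2: here 3·39 − 2 = 115.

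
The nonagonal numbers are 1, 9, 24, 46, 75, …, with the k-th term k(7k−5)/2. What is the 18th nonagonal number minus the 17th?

120

Consecutive nonagonal numbers differ by 7n − 6: here 7·18 − 6 = 120.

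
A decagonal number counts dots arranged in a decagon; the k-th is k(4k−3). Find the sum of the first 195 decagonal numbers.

Σ i(4i−3) = 4Σi² − 3Σi over i = 1..195.
Σi = 19110 and Σi² = 2490670.
4·2490670 − 3·19110 = 9905350.

9905350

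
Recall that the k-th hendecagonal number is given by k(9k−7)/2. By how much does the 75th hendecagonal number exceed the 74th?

667

Consecutive hendecagonal numbers differ by 9n − 8: here 9·75 − 8 = 667.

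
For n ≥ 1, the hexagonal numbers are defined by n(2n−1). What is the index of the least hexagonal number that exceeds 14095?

85

Solve n(2n−1) > 14095 for integer n.
The largest n with value ≤ 14095 is 84 (since 14028 ≤ 14095 < 14365), so the first above is n = 85, value 14365.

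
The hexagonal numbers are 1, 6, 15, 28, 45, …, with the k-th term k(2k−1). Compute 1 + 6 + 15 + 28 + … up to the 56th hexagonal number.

Σ i(2i−1) = 2Σi² − Σi over i = 1..56.
Σi = 1596 and Σi² = 60116.
2·60116 − 1·1596 = 118636.

118636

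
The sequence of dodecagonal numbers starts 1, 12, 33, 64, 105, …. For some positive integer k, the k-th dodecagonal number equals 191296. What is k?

Set n(5n−4) = 191296, giving 5n² − 4n − 191296 = 0.
So n = (4 + 1956) / 10 = 1960/10 = 196.

196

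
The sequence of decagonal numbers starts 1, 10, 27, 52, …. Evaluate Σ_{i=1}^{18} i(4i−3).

7923

Σ i(4i−3) = 4Σi² − 3Σi over i = 1..18.
Σi = 171 and Σi² = 2109.
4·2109 − 3·171 = 7923.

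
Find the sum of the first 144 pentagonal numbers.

1503360

Σ i(3i−1)/2 = (3Σi² − Σi) / 2 over i = 1..144.
Σi = 10440 and Σi² = 1005720.
(3·1005720 − 1·10440) / 2 = 3006720/2 = 1503360.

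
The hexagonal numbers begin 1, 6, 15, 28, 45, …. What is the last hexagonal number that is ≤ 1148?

1128

Solve n(2n−1) ≤ 1148 for integer n.
n = 24 gives 1128 ≤ 1148, while n = 25 gives 1225 > 1148; so the answer is 1128.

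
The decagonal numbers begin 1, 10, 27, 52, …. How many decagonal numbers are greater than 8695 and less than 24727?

31

The n-th decagonal number is n(4n−3).
Smallest index with value > 8695: n = 48 (giving 9072).
Largest index with value < 24727: n = 78 (giving 24102).
Indices 48 through 78: 31 terms.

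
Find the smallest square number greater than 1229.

1296

Solve n² > 1229 for integer n.
The largest n with value ≤ 1229 is 35 (since 1225 ≤ 1229 < 1296), so the first above is n = 36, value 1296.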